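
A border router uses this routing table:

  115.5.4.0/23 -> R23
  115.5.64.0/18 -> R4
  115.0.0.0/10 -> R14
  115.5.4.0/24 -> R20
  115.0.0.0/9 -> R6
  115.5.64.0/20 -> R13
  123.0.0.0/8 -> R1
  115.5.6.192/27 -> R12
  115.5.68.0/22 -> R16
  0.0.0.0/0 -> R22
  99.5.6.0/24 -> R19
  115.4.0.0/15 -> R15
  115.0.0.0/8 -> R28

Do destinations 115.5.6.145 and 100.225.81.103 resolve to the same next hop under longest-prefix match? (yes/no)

115.5.6.145: longest match 115.4.0.0/15 -> R15
100.225.81.103: longest match 0.0.0.0/0 -> R22

no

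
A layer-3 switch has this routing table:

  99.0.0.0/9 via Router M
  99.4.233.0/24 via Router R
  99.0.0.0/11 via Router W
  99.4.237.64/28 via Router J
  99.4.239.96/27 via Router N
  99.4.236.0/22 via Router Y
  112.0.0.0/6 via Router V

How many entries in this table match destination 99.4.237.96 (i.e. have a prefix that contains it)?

3

Prefixes containing 99.4.237.96:
  99.0.0.0/9 (99.0.0.0 - 99.127.255.255)
  99.0.0.0/11 (99.0.0.0 - 99.31.255.255)
  99.4.236.0/22 (99.4.236.0 - 99.4.239.255)
Total matching entries: 3.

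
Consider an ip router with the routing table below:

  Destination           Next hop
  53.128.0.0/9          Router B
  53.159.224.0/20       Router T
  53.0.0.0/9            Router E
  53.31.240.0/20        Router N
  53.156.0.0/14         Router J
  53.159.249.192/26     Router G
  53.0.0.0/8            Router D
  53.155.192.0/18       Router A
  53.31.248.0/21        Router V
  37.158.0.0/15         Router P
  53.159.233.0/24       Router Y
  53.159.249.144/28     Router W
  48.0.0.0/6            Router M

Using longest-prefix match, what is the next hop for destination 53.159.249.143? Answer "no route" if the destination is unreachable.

Router J

Routes whose prefix contains 53.159.249.143:
  53.0.0.0/8 (53.0.0.0 - 53.255.255.255) -> Router D
  53.128.0.0/9 (53.128.0.0 - 53.255.255.255) -> Router B
  53.156.0.0/14 (53.156.0.0 - 53.159.255.255) -> Router J
More-specific entries that do NOT match:
  53.159.249.144/28 (53.159.249.144 - 53.159.249.159) does not contain 53.159.249.143
  53.159.249.192/26 (53.159.249.192 - 53.159.249.255) does not contain 53.159.249.143
  53.159.233.0/24 (53.159.233.0 - 53.159.233.255) does not contain 53.159.249.143
  53.31.248.0/21 (53.31.248.0 - 53.31.255.255) does not contain 53.159.249.143
  53.159.224.0/20 (53.159.224.0 - 53.159.239.255) does not contain 53.159.249.143
  53.31.240.0/20 (53.31.240.0 - 53.31.255.255) does not contain 53.159.249.143
  53.155.192.0/18 (53.155.192.0 - 53.155.255.255) does not contain 53.159.249.143
  37.158.0.0/15 (37.158.0.0 - 37.159.255.255) does not contain 53.159.249.143
Longest matching prefix is /14 -> next hop Router J.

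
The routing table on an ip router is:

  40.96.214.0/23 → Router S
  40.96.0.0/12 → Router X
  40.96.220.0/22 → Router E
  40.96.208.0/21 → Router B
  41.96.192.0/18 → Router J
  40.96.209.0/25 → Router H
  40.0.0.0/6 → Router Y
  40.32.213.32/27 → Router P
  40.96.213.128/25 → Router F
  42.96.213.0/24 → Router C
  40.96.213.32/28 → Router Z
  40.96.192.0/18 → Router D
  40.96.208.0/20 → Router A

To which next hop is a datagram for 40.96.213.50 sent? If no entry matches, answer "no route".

Router B

Routes whose prefix contains 40.96.213.50:
  40.0.0.0/6 (40.0.0.0 - 43.255.255.255) -> Router Y
  40.96.0.0/12 (40.96.0.0 - 40.111.255.255) -> Router X
  40.96.192.0/18 (40.96.192.0 - 40.96.255.255) -> Router D
  40.96.208.0/20 (40.96.208.0 - 40.96.223.255) -> Router A
  40.96.208.0/21 (40.96.208.0 - 40.96.215.255) -> Router B
More-specific entries that do NOT match:
  40.96.213.32/28 (40.96.213.32 - 40.96.213.47) does not contain 40.96.213.50
  40.32.213.32/27 (40.32.213.32 - 40.32.213.63) does not contain 40.96.213.50
  40.96.209.0/25 (40.96.209.0 - 40.96.209.127) does not contain 40.96.213.50
  40.96.213.128/25 (40.96.213.128 - 40.96.213.255) does not contain 40.96.213.50
  42.96.213.0/24 (42.96.213.0 - 42.96.213.255) does not contain 40.96.213.50
  40.96.214.0/23 (40.96.214.0 - 40.96.215.255) does not contain 40.96.213.50
  40.96.220.0/22 (40.96.220.0 - 40.96.223.255) does not contain 40.96.213.50
Longest matching prefix is /21 -> next hop Router B.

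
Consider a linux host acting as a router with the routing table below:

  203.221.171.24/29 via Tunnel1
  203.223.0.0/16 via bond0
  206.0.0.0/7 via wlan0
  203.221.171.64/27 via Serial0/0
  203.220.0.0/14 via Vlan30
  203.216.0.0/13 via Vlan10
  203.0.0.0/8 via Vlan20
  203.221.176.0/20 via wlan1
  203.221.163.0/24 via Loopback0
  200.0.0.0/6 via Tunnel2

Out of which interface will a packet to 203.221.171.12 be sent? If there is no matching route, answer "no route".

Vlan30

Routes whose prefix contains 203.221.171.12:
  200.0.0.0/6 (200.0.0.0 - 203.255.255.255) -> Tunnel2
  203.0.0.0/8 (203.0.0.0 - 203.255.255.255) -> Vlan20
  203.216.0.0/13 (203.216.0.0 - 203.223.255.255) -> Vlan10
  203.220.0.0/14 (203.220.0.0 - 203.223.255.255) -> Vlan30
More-specific entries that do NOT match:
  203.221.171.24/29 (203.221.171.24 - 203.221.171.31) does not contain 203.221.171.12
  203.221.171.64/27 (203.221.171.64 - 203.221.171.95) does not contain 203.221.171.12
  203.221.163.0/24 (203.221.163.0 - 203.221.163.255) does not contain 203.221.171.12
  203.221.176.0/20 (203.221.176.0 - 203.221.191.255) does not contain 203.221.171.12
  203.223.0.0/16 (203.223.0.0 - 203.223.255.255) does not contain 203.221.171.12
Longest matching prefix is /14 -> interface Vlan30.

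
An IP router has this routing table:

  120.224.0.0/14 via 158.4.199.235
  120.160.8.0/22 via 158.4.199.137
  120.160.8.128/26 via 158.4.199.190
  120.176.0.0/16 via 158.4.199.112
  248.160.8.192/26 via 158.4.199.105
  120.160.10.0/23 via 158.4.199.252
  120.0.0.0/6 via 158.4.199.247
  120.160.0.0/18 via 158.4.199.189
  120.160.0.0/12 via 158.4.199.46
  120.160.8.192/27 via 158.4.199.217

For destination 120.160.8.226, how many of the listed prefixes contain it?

4

Prefixes containing 120.160.8.226:
  120.0.0.0/6 (120.0.0.0 - 123.255.255.255)
  120.160.0.0/12 (120.160.0.0 - 120.175.255.255)
  120.160.0.0/18 (120.160.0.0 - 120.160.63.255)
  120.160.8.0/22 (120.160.8.0 - 120.160.11.255)
Total matching entries: 4.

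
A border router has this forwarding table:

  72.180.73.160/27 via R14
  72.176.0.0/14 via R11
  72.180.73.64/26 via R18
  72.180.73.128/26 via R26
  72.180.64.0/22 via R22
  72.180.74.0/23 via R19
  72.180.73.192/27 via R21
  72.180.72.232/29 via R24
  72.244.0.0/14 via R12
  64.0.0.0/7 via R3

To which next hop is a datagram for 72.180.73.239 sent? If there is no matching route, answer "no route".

no route

No entry's prefix contains 72.180.73.239; there is no default route.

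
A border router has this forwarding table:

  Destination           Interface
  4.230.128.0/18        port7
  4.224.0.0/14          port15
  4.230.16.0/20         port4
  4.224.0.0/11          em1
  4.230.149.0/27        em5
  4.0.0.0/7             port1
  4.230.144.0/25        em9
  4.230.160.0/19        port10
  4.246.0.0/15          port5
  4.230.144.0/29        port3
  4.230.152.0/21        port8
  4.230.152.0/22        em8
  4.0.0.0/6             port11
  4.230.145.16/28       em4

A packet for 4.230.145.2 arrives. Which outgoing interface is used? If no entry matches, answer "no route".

Routes whose prefix contains 4.230.145.2:
  4.0.0.0/6 (4.0.0.0 - 7.255.255.255) -> port11
  4.0.0.0/7 (4.0.0.0 - 5.255.255.255) -> port1
  4.224.0.0/11 (4.224.0.0 - 4.255.255.255) -> em1
  4.230.128.0/18 (4.230.128.0 - 4.230.191.255) -> port7
More-specific entries that do NOT match:
  4.230.144.0/29 (4.230.144.0 - 4.230.144.7) does not contain 4.230.145.2
  4.230.145.16/28 (4.230.145.16 - 4.230.145.31) does not contain 4.230.145.2
  4.230.149.0/27 (4.230.149.0 - 4.230.149.31) does not contain 4.230.145.2
  4.230.144.0/25 (4.230.144.0 - 4.230.144.127) does not contain 4.230.145.2
  4.230.152.0/22 (4.230.152.0 - 4.230.155.255) does not contain 4.230.145.2
  4.230.152.0/21 (4.230.152.0 - 4.230.159.255) does not contain 4.230.145.2
  4.230.16.0/20 (4.230.16.0 - 4.230.31.255) does not contain 4.230.145.2
  4.230.160.0/19 (4.230.160.0 - 4.230.191.255) does not contain 4.230.145.2
Longest matching prefix is /18 -> interface port7.

port7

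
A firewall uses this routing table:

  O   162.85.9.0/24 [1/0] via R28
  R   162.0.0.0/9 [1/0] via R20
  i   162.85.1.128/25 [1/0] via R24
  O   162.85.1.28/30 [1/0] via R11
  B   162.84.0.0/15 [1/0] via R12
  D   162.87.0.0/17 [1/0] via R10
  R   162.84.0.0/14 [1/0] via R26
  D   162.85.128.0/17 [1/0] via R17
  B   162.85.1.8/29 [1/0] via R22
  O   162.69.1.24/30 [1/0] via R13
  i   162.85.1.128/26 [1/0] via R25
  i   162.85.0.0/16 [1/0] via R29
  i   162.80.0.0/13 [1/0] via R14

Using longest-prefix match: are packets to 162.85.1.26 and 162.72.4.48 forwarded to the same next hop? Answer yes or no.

162.85.1.26: longest match 162.85.0.0/16 -> R29
162.72.4.48: longest match 162.0.0.0/9 -> R20

no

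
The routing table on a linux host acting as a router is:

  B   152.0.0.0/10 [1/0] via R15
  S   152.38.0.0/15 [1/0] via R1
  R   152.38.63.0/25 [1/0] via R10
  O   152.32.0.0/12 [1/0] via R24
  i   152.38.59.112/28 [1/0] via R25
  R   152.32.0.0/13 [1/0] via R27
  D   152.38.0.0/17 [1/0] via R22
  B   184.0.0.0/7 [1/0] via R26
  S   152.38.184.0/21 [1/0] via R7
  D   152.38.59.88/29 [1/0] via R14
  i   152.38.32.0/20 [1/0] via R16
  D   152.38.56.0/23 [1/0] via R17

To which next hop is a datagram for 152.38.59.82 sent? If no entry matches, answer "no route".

R22

Routes whose prefix contains 152.38.59.82:
  152.0.0.0/10 (152.0.0.0 - 152.63.255.255) -> R15
  152.32.0.0/12 (152.32.0.0 - 152.47.255.255) -> R24
  152.32.0.0/13 (152.32.0.0 - 152.39.255.255) -> R27
  152.38.0.0/15 (152.38.0.0 - 152.39.255.255) -> R1
  152.38.0.0/17 (152.38.0.0 - 152.38.127.255) -> R22
More-specific entries that do NOT match:
  152.38.59.88/29 (152.38.59.88 - 152.38.59.95) does not contain 152.38.59.82
  152.38.59.112/28 (152.38.59.112 - 152.38.59.127) does not contain 152.38.59.82
  152.38.63.0/25 (152.38.63.0 - 152.38.63.127) does not contain 152.38.59.82
  152.38.56.0/23 (152.38.56.0 - 152.38.57.255) does not contain 152.38.59.82
  152.38.184.0/21 (152.38.184.0 - 152.38.191.255) does not contain 152.38.59.82
  152.38.32.0/20 (152.38.32.0 - 152.38.47.255) does not contain 152.38.59.82
Longest matching prefix is /17 -> next hop R22.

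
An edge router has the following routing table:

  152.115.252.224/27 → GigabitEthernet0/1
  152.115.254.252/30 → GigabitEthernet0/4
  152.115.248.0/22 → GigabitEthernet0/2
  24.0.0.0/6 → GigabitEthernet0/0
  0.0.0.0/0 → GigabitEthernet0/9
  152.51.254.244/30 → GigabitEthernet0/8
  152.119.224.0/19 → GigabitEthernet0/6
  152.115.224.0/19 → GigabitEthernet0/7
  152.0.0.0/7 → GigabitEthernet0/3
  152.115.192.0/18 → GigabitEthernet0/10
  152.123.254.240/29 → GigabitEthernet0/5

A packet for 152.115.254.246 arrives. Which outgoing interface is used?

GigabitEthernet0/7

Routes whose prefix contains 152.115.254.246:
  0.0.0.0/0 (default, matches everything) -> GigabitEthernet0/9
  152.0.0.0/7 (152.0.0.0 - 153.255.255.255) -> GigabitEthernet0/3
  152.115.192.0/18 (152.115.192.0 - 152.115.255.255) -> GigabitEthernet0/10
  152.115.224.0/19 (152.115.224.0 - 152.115.255.255) -> GigabitEthernet0/7
More-specific entries that do NOT match:
  152.115.254.252/30 (152.115.254.252 - 152.115.254.255) does not contain 152.115.254.246
  152.51.254.244/30 (152.51.254.244 - 152.51.254.247) does not contain 152.115.254.246
  152.123.254.240/29 (152.123.254.240 - 152.123.254.247) does not contain 152.115.254.246
  152.115.252.224/27 (152.115.252.224 - 152.115.252.255) does not contain 152.115.254.246
  152.115.248.0/22 (152.115.248.0 - 152.115.251.255) does not contain 152.115.254.246
Longest matching prefix is /19 -> interface GigabitEthernet0/7.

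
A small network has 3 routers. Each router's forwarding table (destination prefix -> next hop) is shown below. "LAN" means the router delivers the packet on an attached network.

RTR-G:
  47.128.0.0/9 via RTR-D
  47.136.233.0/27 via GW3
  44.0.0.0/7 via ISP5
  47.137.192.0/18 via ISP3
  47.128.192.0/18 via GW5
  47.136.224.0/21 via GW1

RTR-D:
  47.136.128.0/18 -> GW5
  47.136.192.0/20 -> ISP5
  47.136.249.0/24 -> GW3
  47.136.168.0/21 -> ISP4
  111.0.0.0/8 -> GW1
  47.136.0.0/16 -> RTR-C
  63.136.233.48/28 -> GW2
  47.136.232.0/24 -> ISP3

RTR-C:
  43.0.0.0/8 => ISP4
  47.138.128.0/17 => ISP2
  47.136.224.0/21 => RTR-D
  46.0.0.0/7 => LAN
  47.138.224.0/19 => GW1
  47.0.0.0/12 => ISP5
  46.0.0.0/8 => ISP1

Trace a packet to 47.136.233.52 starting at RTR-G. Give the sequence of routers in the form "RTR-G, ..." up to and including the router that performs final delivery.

At RTR-G: longest match for 47.136.233.52 is 47.128.0.0/9 -> RTR-D
At RTR-D: longest match for 47.136.233.52 is 47.136.0.0/16 -> RTR-C
At RTR-C: longest match for 47.136.233.52 is 46.0.0.0/7 -> LAN

RTR-G, RTR-D, RTR-C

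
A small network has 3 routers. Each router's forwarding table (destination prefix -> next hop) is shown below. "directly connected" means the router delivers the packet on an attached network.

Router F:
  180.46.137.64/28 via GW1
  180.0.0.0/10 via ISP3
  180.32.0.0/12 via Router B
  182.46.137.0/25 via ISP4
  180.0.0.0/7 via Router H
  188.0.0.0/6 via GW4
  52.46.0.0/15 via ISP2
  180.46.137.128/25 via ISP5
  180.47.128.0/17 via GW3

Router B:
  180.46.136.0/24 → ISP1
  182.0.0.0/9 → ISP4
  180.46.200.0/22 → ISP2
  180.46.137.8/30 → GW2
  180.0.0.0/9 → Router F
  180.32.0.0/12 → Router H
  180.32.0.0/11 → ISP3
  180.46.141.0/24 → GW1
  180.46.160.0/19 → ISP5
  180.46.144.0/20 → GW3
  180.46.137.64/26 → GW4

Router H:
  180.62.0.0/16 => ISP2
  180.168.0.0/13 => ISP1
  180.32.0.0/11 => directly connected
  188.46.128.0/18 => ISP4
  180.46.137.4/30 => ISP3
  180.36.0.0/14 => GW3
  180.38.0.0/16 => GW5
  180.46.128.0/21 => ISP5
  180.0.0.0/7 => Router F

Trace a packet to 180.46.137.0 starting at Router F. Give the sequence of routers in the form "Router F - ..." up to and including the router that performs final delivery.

At Router F: longest match for 180.46.137.0 is 180.32.0.0/12 -> Router B
At Router B: longest match for 180.46.137.0 is 180.32.0.0/12 -> Router H
At Router H: longest match for 180.46.137.0 is 180.32.0.0/11 -> directly connected

Router F - Router B - Router H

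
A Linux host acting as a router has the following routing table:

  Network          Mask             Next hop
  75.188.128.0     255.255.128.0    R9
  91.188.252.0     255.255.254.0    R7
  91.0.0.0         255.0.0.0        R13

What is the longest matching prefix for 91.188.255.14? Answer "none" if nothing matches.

91.0.0.0/8

Entries matching 91.188.255.14:
  91.0.0.0/8 (91.0.0.0 - 91.255.255.255)
Most specific is 91.0.0.0/8.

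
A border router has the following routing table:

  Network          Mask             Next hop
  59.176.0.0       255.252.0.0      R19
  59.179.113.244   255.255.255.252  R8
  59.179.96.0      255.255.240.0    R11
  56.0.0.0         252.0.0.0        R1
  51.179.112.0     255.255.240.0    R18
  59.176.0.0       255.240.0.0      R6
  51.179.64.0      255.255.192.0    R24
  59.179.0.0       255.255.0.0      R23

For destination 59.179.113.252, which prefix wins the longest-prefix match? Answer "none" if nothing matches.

59.179.0.0/16

Entries matching 59.179.113.252:
  56.0.0.0/6 (56.0.0.0 - 59.255.255.255)
  59.176.0.0/12 (59.176.0.0 - 59.191.255.255)
  59.176.0.0/14 (59.176.0.0 - 59.179.255.255)
  59.179.0.0/16 (59.179.0.0 - 59.179.255.255)
Most specific is 59.179.0.0/16.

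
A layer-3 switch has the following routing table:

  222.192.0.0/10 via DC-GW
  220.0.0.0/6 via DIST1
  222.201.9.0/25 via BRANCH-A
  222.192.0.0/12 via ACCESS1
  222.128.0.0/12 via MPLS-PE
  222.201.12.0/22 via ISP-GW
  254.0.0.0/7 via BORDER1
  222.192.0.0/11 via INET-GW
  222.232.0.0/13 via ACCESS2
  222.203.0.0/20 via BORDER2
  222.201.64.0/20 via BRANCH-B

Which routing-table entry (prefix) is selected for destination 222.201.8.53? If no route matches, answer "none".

222.192.0.0/12

Entries matching 222.201.8.53:
  220.0.0.0/6 (220.0.0.0 - 223.255.255.255)
  222.192.0.0/10 (222.192.0.0 - 222.255.255.255)
  222.192.0.0/11 (222.192.0.0 - 222.223.255.255)
  222.192.0.0/12 (222.192.0.0 - 222.207.255.255)
Most specific is 222.192.0.0/12.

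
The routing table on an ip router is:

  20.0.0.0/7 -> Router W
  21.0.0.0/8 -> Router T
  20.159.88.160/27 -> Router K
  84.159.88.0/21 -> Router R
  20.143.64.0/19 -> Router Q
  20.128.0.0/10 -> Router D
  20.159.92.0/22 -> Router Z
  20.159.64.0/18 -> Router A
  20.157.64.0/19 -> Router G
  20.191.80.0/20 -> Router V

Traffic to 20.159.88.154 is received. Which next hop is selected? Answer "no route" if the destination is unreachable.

Router A

Routes whose prefix contains 20.159.88.154:
  20.0.0.0/7 (20.0.0.0 - 21.255.255.255) -> Router W
  20.128.0.0/10 (20.128.0.0 - 20.191.255.255) -> Router D
  20.159.64.0/18 (20.159.64.0 - 20.159.127.255) -> Router A
More-specific entries that do NOT match:
  20.159.88.160/27 (20.159.88.160 - 20.159.88.191) does not contain 20.159.88.154
  20.159.92.0/22 (20.159.92.0 - 20.159.95.255) does not contain 20.159.88.154
  84.159.88.0/21 (84.159.88.0 - 84.159.95.255) does not contain 20.159.88.154
  20.191.80.0/20 (20.191.80.0 - 20.191.95.255) does not contain 20.159.88.154
  20.143.64.0/19 (20.143.64.0 - 20.143.95.255) does not contain 20.159.88.154
  20.157.64.0/19 (20.157.64.0 - 20.157.95.255) does not contain 20.159.88.154
Longest matching prefix is /18 -> next hop Router A.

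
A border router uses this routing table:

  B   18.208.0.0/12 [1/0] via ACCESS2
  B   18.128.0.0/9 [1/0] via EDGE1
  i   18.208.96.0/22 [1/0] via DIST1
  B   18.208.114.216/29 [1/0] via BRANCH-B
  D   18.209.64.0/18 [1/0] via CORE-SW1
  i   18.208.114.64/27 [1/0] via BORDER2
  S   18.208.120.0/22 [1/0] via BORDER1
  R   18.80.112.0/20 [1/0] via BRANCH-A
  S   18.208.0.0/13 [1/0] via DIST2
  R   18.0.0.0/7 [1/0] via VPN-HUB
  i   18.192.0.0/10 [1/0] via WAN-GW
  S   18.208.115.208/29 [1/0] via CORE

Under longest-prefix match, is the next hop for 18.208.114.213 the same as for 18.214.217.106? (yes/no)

18.208.114.213: longest match 18.208.0.0/13 -> DIST2
18.214.217.106: longest match 18.208.0.0/13 -> DIST2

yes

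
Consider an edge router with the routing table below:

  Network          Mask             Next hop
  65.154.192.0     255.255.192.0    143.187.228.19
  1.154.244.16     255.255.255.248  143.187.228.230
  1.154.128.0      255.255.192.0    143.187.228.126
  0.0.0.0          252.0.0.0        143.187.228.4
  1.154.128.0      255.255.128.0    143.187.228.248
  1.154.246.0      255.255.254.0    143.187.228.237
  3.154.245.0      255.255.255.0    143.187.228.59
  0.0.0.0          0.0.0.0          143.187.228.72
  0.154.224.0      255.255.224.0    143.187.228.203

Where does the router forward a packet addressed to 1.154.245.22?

143.187.228.248

Routes whose prefix contains 1.154.245.22:
  0.0.0.0/0 (default, matches everything) -> 143.187.228.72
  0.0.0.0/6 (0.0.0.0 - 3.255.255.255) -> 143.187.228.4
  1.154.128.0/17 (1.154.128.0 - 1.154.255.255) -> 143.187.228.248
More-specific entries that do NOT match:
  1.154.244.16/29 (1.154.244.16 - 1.154.244.23) does not contain 1.154.245.22
  3.154.245.0/24 (3.154.245.0 - 3.154.245.255) does not contain 1.154.245.22
  1.154.246.0/23 (1.154.246.0 - 1.154.247.255) does not contain 1.154.245.22
  0.154.224.0/19 (0.154.224.0 - 0.154.255.255) does not contain 1.154.245.22
  65.154.192.0/18 (65.154.192.0 - 65.154.255.255) does not contain 1.154.245.22
  1.154.128.0/18 (1.154.128.0 - 1.154.191.255) does not contain 1.154.245.22
Longest matching prefix is /17 -> next hop 143.187.228.248.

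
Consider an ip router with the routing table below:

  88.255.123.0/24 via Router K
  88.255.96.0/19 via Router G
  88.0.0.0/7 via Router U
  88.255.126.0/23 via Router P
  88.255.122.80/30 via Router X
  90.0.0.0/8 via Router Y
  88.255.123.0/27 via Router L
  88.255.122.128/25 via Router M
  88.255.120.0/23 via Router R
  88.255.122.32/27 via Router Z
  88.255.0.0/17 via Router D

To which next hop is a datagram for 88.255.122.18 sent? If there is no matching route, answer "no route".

Routes whose prefix contains 88.255.122.18:
  88.0.0.0/7 (88.0.0.0 - 89.255.255.255) -> Router U
  88.255.0.0/17 (88.255.0.0 - 88.255.127.255) -> Router D
  88.255.96.0/19 (88.255.96.0 - 88.255.127.255) -> Router G
More-specific entries that do NOT match:
  88.255.122.80/30 (88.255.122.80 - 88.255.122.83) does not contain 88.255.122.18
  88.255.123.0/27 (88.255.123.0 - 88.255.123.31) does not contain 88.255.122.18
  88.255.122.32/27 (88.255.122.32 - 88.255.122.63) does not contain 88.255.122.18
  88.255.122.128/25 (88.255.122.128 - 88.255.122.255) does not contain 88.255.122.18
  88.255.123.0/24 (88.255.123.0 - 88.255.123.255) does not contain 88.255.122.18
  88.255.126.0/23 (88.255.126.0 - 88.255.127.255) does not contain 88.255.122.18
  88.255.120.0/23 (88.255.120.0 - 88.255.121.255) does not contain 88.255.122.18
Longest matching prefix is /19 -> next hop Router G.

Router G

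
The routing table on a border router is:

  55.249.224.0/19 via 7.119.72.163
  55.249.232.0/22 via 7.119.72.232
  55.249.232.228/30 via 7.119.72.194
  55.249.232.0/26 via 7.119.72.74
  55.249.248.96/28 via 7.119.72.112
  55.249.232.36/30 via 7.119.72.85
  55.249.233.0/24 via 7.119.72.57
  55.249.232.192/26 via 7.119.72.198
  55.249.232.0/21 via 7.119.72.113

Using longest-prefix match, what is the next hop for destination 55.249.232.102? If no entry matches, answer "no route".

Routes whose prefix contains 55.249.232.102:
  55.249.224.0/19 (55.249.224.0 - 55.249.255.255) -> 7.119.72.163
  55.249.232.0/21 (55.249.232.0 - 55.249.239.255) -> 7.119.72.113
  55.249.232.0/22 (55.249.232.0 - 55.249.235.255) -> 7.119.72.232
More-specific entries that do NOT match:
  55.249.232.228/30 (55.249.232.228 - 55.249.232.231) does not contain 55.249.232.102
  55.249.232.36/30 (55.249.232.36 - 55.249.232.39) does not contain 55.249.232.102
  55.249.248.96/28 (55.249.248.96 - 55.249.248.111) does not contain 55.249.232.102
  55.249.232.0/26 (55.249.232.0 - 55.249.232.63) does not contain 55.249.232.102
  55.249.232.192/26 (55.249.232.192 - 55.249.232.255) does not contain 55.249.232.102
  55.249.233.0/24 (55.249.233.0 - 55.249.233.255) does not contain 55.249.232.102
Longest matching prefix is /22 -> next hop 7.119.72.232.

7.119.72.232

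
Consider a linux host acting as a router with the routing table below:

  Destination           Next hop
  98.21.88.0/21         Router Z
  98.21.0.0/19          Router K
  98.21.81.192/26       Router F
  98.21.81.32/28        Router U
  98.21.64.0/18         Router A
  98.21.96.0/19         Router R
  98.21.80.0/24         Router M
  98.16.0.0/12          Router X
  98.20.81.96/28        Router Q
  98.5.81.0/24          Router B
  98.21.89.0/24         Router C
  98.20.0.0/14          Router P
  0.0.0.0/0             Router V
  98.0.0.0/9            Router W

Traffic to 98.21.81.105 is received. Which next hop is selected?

Router A

Routes whose prefix contains 98.21.81.105:
  0.0.0.0/0 (default, matches everything) -> Router V
  98.0.0.0/9 (98.0.0.0 - 98.127.255.255) -> Router W
  98.16.0.0/12 (98.16.0.0 - 98.31.255.255) -> Router X
  98.20.0.0/14 (98.20.0.0 - 98.23.255.255) -> Router P
  98.21.64.0/18 (98.21.64.0 - 98.21.127.255) -> Router A
More-specific entries that do NOT match:
  98.21.81.32/28 (98.21.81.32 - 98.21.81.47) does not contain 98.21.81.105
  98.20.81.96/28 (98.20.81.96 - 98.20.81.111) does not contain 98.21.81.105
  98.21.81.192/26 (98.21.81.192 - 98.21.81.255) does not contain 98.21.81.105
  98.21.80.0/24 (98.21.80.0 - 98.21.80.255) does not contain 98.21.81.105
  98.5.81.0/24 (98.5.81.0 - 98.5.81.255) does not contain 98.21.81.105
  98.21.89.0/24 (98.21.89.0 - 98.21.89.255) does not contain 98.21.81.105
  98.21.88.0/21 (98.21.88.0 - 98.21.95.255) does not contain 98.21.81.105
  98.21.0.0/19 (98.21.0.0 - 98.21.31.255) does not contain 98.21.81.105
  98.21.96.0/19 (98.21.96.0 - 98.21.127.255) does not contain 98.21.81.105
Longest matching prefix is /18 -> next hop Router A.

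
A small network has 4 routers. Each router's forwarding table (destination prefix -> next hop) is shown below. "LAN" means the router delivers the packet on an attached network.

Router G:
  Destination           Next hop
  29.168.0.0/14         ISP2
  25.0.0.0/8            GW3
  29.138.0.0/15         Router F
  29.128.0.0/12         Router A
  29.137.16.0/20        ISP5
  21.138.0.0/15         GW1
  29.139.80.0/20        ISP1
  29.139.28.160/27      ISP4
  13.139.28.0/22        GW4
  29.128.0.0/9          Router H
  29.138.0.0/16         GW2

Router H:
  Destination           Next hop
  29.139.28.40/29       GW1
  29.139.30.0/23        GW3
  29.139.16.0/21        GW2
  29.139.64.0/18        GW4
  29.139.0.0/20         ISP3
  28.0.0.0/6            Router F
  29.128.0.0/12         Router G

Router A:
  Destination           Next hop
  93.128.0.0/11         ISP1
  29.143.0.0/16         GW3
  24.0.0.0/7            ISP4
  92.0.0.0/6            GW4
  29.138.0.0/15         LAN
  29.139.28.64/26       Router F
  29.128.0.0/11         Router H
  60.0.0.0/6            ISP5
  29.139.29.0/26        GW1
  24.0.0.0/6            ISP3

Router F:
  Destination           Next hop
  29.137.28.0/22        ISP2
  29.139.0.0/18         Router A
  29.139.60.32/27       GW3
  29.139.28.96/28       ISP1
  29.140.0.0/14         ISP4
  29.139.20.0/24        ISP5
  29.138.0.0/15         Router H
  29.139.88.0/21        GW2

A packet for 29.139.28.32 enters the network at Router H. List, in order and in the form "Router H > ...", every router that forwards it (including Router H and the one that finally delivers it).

Router H > Router G > Router F > Router A

At Router H: longest match for 29.139.28.32 is 29.128.0.0/12 -> Router G
At Router G: longest match for 29.139.28.32 is 29.138.0.0/15 -> Router F
At Router F: longest match for 29.139.28.32 is 29.139.0.0/18 -> Router A
At Router A: longest match for 29.139.28.32 is 29.138.0.0/15 -> LAN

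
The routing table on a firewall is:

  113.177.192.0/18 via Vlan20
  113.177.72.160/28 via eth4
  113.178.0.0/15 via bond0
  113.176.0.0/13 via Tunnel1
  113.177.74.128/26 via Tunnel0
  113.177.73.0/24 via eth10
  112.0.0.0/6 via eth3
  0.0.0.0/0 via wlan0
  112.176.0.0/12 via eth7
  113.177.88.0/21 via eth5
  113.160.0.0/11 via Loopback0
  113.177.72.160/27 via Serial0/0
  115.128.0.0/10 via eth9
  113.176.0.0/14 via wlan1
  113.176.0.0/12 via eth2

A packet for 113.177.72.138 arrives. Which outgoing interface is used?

wlan1

Routes whose prefix contains 113.177.72.138:
  0.0.0.0/0 (default, matches everything) -> wlan0
  112.0.0.0/6 (112.0.0.0 - 115.255.255.255) -> eth3
  113.160.0.0/11 (113.160.0.0 - 113.191.255.255) -> Loopback0
  113.176.0.0/12 (113.176.0.0 - 113.191.255.255) -> eth2
  113.176.0.0/13 (113.176.0.0 - 113.183.255.255) -> Tunnel1
  113.176.0.0/14 (113.176.0.0 - 113.179.255.255) -> wlan1
More-specific entries that do NOT match:
  113.177.72.160/28 (113.177.72.160 - 113.177.72.175) does not contain 113.177.72.138
  113.177.72.160/27 (113.177.72.160 - 113.177.72.191) does not contain 113.177.72.138
  113.177.74.128/26 (113.177.74.128 - 113.177.74.191) does not contain 113.177.72.138
  113.177.73.0/24 (113.177.73.0 - 113.177.73.255) does not contain 113.177.72.138
  113.177.88.0/21 (113.177.88.0 - 113.177.95.255) does not contain 113.177.72.138
  113.177.192.0/18 (113.177.192.0 - 113.177.255.255) does not contain 113.177.72.138
  113.178.0.0/15 (113.178.0.0 - 113.179.255.255) does not contain 113.177.72.138
Longest matching prefix is /14 -> interface wlan1.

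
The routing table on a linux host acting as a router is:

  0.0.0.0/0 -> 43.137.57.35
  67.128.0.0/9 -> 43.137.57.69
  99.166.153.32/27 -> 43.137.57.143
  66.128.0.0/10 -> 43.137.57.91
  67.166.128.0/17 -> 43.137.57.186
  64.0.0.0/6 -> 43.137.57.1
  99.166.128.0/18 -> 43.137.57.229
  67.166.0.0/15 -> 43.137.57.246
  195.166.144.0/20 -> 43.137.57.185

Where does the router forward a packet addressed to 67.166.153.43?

43.137.57.186

Routes whose prefix contains 67.166.153.43:
  0.0.0.0/0 (default, matches everything) -> 43.137.57.35
  64.0.0.0/6 (64.0.0.0 - 67.255.255.255) -> 43.137.57.1
  67.128.0.0/9 (67.128.0.0 - 67.255.255.255) -> 43.137.57.69
  67.166.0.0/15 (67.166.0.0 - 67.167.255.255) -> 43.137.57.246
  67.166.128.0/17 (67.166.128.0 - 67.166.255.255) -> 43.137.57.186
More-specific entries that do NOT match:
  99.166.153.32/27 (99.166.153.32 - 99.166.153.63) does not contain 67.166.153.43
  195.166.144.0/20 (195.166.144.0 - 195.166.159.255) does not contain 67.166.153.43
  99.166.128.0/18 (99.166.128.0 - 99.166.191.255) does not contain 67.166.153.43
Longest matching prefix is /17 -> next hop 43.137.57.186.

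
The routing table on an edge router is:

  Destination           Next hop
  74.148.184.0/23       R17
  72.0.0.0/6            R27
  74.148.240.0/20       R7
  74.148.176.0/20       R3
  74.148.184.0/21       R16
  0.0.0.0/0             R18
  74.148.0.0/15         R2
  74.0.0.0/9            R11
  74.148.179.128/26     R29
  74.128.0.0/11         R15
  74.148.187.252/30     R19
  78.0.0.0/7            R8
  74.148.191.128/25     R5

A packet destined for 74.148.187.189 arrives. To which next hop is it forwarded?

Routes whose prefix contains 74.148.187.189:
  0.0.0.0/0 (default, matches everything) -> R18
  72.0.0.0/6 (72.0.0.0 - 75.255.255.255) -> R27
  74.128.0.0/11 (74.128.0.0 - 74.159.255.255) -> R15
  74.148.0.0/15 (74.148.0.0 - 74.149.255.255) -> R2
  74.148.176.0/20 (74.148.176.0 - 74.148.191.255) -> R3
  74.148.184.0/21 (74.148.184.0 - 74.148.191.255) -> R16
More-specific entries that do NOT match:
  74.148.187.252/30 (74.148.187.252 - 74.148.187.255) does not contain 74.148.187.189
  74.148.179.128/26 (74.148.179.128 - 74.148.179.191) does not contain 74.148.187.189
  74.148.191.128/25 (74.148.191.128 - 74.148.191.255) does not contain 74.148.187.189
  74.148.184.0/23 (74.148.184.0 - 74.148.185.255) does not contain 74.148.187.189
Longest matching prefix is /21 -> next hop R16.

R16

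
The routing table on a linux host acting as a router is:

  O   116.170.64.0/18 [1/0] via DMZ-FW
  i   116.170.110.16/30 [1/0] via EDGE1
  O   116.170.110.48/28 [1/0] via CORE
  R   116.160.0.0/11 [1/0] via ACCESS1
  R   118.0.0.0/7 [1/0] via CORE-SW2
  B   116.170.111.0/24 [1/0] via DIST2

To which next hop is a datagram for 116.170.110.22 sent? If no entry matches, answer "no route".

DMZ-FW

Routes whose prefix contains 116.170.110.22:
  116.160.0.0/11 (116.160.0.0 - 116.191.255.255) -> ACCESS1
  116.170.64.0/18 (116.170.64.0 - 116.170.127.255) -> DMZ-FW
More-specific entries that do NOT match:
  116.170.110.16/30 (116.170.110.16 - 116.170.110.19) does not contain 116.170.110.22
  116.170.110.48/28 (116.170.110.48 - 116.170.110.63) does not contain 116.170.110.22
  116.170.111.0/24 (116.170.111.0 - 116.170.111.255) does not contain 116.170.110.22
Longest matching prefix is /18 -> next hop DMZ-FW.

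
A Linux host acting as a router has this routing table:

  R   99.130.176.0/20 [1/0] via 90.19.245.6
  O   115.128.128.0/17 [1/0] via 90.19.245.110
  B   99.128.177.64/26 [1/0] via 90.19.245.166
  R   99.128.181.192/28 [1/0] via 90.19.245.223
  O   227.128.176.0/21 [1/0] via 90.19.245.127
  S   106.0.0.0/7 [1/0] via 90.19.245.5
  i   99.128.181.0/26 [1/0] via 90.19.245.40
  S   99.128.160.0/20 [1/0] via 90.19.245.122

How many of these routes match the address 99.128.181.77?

0

No listed prefix contains 99.128.181.77.
Total matching entries: 0.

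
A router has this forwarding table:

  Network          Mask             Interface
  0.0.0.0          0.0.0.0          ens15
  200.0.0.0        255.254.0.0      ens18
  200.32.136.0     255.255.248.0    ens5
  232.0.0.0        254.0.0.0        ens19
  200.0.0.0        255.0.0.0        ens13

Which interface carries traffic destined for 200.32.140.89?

Routes whose prefix contains 200.32.140.89:
  0.0.0.0/0 (default, matches everything) -> ens15
  200.0.0.0/8 (200.0.0.0 - 200.255.255.255) -> ens13
  200.32.136.0/21 (200.32.136.0 - 200.32.143.255) -> ens5
Longest matching prefix is /21 -> interface ens5.

ens5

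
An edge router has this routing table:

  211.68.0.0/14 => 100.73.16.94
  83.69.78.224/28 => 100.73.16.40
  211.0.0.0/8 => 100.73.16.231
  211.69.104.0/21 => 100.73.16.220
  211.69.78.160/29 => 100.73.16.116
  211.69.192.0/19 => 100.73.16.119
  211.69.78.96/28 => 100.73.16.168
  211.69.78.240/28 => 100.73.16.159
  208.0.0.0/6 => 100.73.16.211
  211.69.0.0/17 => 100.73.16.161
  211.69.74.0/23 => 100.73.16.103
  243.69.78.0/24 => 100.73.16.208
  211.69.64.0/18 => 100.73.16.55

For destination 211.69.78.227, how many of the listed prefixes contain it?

5

Prefixes containing 211.69.78.227:
  208.0.0.0/6 (208.0.0.0 - 211.255.255.255)
  211.0.0.0/8 (211.0.0.0 - 211.255.255.255)
  211.68.0.0/14 (211.68.0.0 - 211.71.255.255)
  211.69.0.0/17 (211.69.0.0 - 211.69.127.255)
  211.69.64.0/18 (211.69.64.0 - 211.69.127.255)
Total matching entries: 5.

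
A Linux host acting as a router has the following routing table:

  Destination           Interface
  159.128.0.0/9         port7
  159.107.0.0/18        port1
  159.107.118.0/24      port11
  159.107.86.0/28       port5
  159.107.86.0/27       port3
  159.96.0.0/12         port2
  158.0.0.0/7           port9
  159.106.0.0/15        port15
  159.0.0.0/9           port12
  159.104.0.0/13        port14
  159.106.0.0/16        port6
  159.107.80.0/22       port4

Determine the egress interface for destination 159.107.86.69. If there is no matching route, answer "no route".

port15

Routes whose prefix contains 159.107.86.69:
  158.0.0.0/7 (158.0.0.0 - 159.255.255.255) -> port9
  159.0.0.0/9 (159.0.0.0 - 159.127.255.255) -> port12
  159.96.0.0/12 (159.96.0.0 - 159.111.255.255) -> port2
  159.104.0.0/13 (159.104.0.0 - 159.111.255.255) -> port14
  159.106.0.0/15 (159.106.0.0 - 159.107.255.255) -> port15
More-specific entries that do NOT match:
  159.107.86.0/28 (159.107.86.0 - 159.107.86.15) does not contain 159.107.86.69
  159.107.86.0/27 (159.107.86.0 - 159.107.86.31) does not contain 159.107.86.69
  159.107.118.0/24 (159.107.118.0 - 159.107.118.255) does not contain 159.107.86.69
  159.107.80.0/22 (159.107.80.0 - 159.107.83.255) does not contain 159.107.86.69
  159.107.0.0/18 (159.107.0.0 - 159.107.63.255) does not contain 159.107.86.69
  159.106.0.0/16 (159.106.0.0 - 159.106.255.255) does not contain 159.107.86.69
Longest matching prefix is /15 -> interface port15.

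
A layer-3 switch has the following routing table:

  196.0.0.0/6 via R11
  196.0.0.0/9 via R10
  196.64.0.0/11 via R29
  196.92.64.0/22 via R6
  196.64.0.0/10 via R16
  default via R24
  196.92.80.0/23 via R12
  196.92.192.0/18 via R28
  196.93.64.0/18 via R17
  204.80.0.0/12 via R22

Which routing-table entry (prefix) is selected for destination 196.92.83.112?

Entries matching 196.92.83.112:
  0.0.0.0/0 (default, matches everything)
  196.0.0.0/6 (196.0.0.0 - 199.255.255.255)
  196.0.0.0/9 (196.0.0.0 - 196.127.255.255)
  196.64.0.0/10 (196.64.0.0 - 196.127.255.255)
  196.64.0.0/11 (196.64.0.0 - 196.95.255.255)
Most specific is 196.64.0.0/11.

196.64.0.0/11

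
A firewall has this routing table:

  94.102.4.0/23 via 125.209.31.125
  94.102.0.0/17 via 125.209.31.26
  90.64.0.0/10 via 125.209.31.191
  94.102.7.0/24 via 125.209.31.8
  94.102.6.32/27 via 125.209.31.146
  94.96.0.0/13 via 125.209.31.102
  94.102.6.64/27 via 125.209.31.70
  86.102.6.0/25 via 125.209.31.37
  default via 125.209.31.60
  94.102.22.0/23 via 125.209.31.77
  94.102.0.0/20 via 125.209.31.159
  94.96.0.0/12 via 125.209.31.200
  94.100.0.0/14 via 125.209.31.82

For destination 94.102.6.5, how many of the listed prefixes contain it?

6

Prefixes containing 94.102.6.5:
  0.0.0.0/0 (default, matches everything)
  94.96.0.0/12 (94.96.0.0 - 94.111.255.255)
  94.96.0.0/13 (94.96.0.0 - 94.103.255.255)
  94.100.0.0/14 (94.100.0.0 - 94.103.255.255)
  94.102.0.0/17 (94.102.0.0 - 94.102.127.255)
  94.102.0.0/20 (94.102.0.0 - 94.102.15.255)
Total matching entries: 6.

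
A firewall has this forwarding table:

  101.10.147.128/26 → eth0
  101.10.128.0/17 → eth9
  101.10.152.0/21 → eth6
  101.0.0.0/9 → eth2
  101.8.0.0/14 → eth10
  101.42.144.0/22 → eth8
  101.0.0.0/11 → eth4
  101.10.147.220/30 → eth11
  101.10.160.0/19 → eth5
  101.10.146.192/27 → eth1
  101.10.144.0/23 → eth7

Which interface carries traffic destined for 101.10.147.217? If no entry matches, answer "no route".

Routes whose prefix contains 101.10.147.217:
  101.0.0.0/9 (101.0.0.0 - 101.127.255.255) -> eth2
  101.0.0.0/11 (101.0.0.0 - 101.31.255.255) -> eth4
  101.8.0.0/14 (101.8.0.0 - 101.11.255.255) -> eth10
  101.10.128.0/17 (101.10.128.0 - 101.10.255.255) -> eth9
More-specific entries that do NOT match:
  101.10.147.220/30 (101.10.147.220 - 101.10.147.223) does not contain 101.10.147.217
  101.10.146.192/27 (101.10.146.192 - 101.10.146.223) does not contain 101.10.147.217
  101.10.147.128/26 (101.10.147.128 - 101.10.147.191) does not contain 101.10.147.217
  101.10.144.0/23 (101.10.144.0 - 101.10.145.255) does not contain 101.10.147.217
  101.42.144.0/22 (101.42.144.0 - 101.42.147.255) does not contain 101.10.147.217
  101.10.152.0/21 (101.10.152.0 - 101.10.159.255) does not contain 101.10.147.217
  101.10.160.0/19 (101.10.160.0 - 101.10.191.255) does not contain 101.10.147.217
Longest matching prefix is /17 -> interface eth9.

eth9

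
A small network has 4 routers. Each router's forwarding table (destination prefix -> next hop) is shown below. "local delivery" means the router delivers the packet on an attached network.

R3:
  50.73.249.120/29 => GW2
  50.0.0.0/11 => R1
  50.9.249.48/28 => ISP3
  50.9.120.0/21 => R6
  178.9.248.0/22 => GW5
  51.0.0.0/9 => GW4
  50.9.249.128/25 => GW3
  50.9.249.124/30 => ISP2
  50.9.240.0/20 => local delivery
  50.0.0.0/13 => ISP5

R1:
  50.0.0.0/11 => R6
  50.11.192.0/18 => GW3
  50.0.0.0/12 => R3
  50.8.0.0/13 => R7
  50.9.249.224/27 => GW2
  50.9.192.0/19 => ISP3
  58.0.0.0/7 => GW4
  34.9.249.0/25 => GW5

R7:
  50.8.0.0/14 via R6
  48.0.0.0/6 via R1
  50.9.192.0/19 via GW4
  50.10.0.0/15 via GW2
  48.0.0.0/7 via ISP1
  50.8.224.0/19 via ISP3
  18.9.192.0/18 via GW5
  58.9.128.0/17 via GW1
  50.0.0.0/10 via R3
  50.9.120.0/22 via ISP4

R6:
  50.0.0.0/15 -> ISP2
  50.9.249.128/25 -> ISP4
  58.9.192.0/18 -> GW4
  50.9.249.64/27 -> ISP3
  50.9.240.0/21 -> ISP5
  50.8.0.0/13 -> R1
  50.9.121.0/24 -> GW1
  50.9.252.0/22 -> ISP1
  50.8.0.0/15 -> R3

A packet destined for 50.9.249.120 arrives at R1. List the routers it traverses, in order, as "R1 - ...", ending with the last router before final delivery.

R1 - R7 - R6 - R3

At R1: longest match for 50.9.249.120 is 50.8.0.0/13 -> R7
At R7: longest match for 50.9.249.120 is 50.8.0.0/14 -> R6
At R6: longest match for 50.9.249.120 is 50.8.0.0/15 -> R3
At R3: longest match for 50.9.249.120 is 50.9.240.0/20 -> local delivery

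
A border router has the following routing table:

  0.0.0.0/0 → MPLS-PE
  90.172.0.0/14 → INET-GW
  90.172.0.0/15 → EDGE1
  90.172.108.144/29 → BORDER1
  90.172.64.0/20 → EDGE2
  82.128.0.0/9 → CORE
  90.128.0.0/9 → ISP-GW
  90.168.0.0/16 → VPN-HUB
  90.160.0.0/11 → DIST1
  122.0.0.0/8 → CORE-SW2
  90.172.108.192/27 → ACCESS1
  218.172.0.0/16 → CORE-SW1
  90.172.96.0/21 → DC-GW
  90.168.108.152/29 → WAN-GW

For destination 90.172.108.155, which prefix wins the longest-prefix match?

Entries matching 90.172.108.155:
  0.0.0.0/0 (default, matches everything)
  90.128.0.0/9 (90.128.0.0 - 90.255.255.255)
  90.160.0.0/11 (90.160.0.0 - 90.191.255.255)
  90.172.0.0/14 (90.172.0.0 - 90.175.255.255)
  90.172.0.0/15 (90.172.0.0 - 90.173.255.255)
Most specific is 90.172.0.0/15.

90.172.0.0/15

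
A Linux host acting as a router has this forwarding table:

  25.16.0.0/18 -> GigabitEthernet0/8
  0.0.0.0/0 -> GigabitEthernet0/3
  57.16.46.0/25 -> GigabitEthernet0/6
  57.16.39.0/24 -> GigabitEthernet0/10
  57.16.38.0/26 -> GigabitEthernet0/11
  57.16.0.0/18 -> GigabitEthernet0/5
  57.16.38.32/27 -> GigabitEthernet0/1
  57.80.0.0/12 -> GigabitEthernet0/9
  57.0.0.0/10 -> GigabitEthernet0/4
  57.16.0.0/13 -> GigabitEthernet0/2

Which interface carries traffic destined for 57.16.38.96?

Routes whose prefix contains 57.16.38.96:
  0.0.0.0/0 (default, matches everything) -> GigabitEthernet0/3
  57.0.0.0/10 (57.0.0.0 - 57.63.255.255) -> GigabitEthernet0/4
  57.16.0.0/13 (57.16.0.0 - 57.23.255.255) -> GigabitEthernet0/2
  57.16.0.0/18 (57.16.0.0 - 57.16.63.255) -> GigabitEthernet0/5
More-specific entries that do NOT match:
  57.16.38.32/27 (57.16.38.32 - 57.16.38.63) does not contain 57.16.38.96
  57.16.38.0/26 (57.16.38.0 - 57.16.38.63) does not contain 57.16.38.96
  57.16.46.0/25 (57.16.46.0 - 57.16.46.127) does not contain 57.16.38.96
  57.16.39.0/24 (57.16.39.0 - 57.16.39.255) does not contain 57.16.38.96
Longest matching prefix is /18 -> interface GigabitEthernet0/5.

GigabitEthernet0/5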